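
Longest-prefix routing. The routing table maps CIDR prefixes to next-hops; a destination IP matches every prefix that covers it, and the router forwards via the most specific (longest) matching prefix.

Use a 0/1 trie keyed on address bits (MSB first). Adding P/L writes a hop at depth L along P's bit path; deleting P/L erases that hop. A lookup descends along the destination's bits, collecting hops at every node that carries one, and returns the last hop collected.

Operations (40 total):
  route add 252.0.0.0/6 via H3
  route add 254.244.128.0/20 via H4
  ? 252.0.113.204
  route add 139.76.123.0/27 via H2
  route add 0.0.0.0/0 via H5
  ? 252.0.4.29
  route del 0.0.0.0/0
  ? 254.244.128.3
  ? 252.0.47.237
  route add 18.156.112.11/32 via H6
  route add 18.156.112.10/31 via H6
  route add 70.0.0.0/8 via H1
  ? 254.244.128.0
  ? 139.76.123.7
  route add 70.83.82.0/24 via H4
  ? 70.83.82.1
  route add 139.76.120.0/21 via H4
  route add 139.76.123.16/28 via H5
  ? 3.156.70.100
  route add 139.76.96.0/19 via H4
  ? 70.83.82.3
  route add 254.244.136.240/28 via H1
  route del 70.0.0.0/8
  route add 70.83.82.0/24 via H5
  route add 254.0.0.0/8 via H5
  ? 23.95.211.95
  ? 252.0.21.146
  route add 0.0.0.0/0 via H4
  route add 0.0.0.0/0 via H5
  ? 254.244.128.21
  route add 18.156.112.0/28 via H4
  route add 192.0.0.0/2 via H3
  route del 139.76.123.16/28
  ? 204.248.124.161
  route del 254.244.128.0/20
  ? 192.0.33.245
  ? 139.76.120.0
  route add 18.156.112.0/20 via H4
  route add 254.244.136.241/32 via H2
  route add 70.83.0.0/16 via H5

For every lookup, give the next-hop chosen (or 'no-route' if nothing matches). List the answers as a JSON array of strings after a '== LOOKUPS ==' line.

Process each operation:
  add 252.0.0.0/6 -> H3 at depth 6
  add 254.244.128.0/20 -> H4 at depth 20
  ? 252.0.113.204  path d0:-→d1:-→d2:-→d3:-→d4:-→d5:-→d6:H3  best=H3
  add 139.76.123.0/27 -> H2 at depth 27
  add 0.0.0.0/0 -> H5 at depth 0
  ? 252.0.4.29  path d0:H5→d1:-→d2:-→d3:-→d4:-→d5:-→d6:H3  best=H3
  - 0.0.0.0/0 clear@0
  ? 254.244.128.3  path d0:-→d1:-→d2:-→d3:-→d4:-→d5:-→d6:H3→d7:-→d8:-→d9:-→d10:-→d11:-→d12:-→d13:-→d14:-→d15:-→d16:-→d17:-→d18:-→d19:-→d20:H4  best=H4
  ? 252.0.47.237  path d0:-→d1:-→d2:-→d3:-→d4:-→d5:-→d6:H3  best=H3
  add 18.156.112.11/32 -> H6 at depth 32
  add 18.156.112.10/31 -> H6 at depth 31
  add 70.0.0.0/8 -> H1 at depth 8
  ? 254.244.128.0  path d0:-→d1:-→d2:-→d3:-→d4:-→d5:-→d6:H3→d7:-→d8:-→d9:-→d10:-→d11:-→d12:-→d13:-→d14:-→d15:-→d16:-→d17:-→d18:-→d19:-→d20:H4  best=H4
  ? 139.76.123.7  path d0:-→d1:-→d2:-→d3:-→d4:-→d5:-→d6:-→d7:-→d8:-→d9:-→d10:-→d11:-→d12:-→d13:-→d14:-→d15:-→d16:-→d17:-→d18:-→d19:-→d20:-→d21:-→d22:-→d23:-→d24:-→d25:-→d26:-→d27:H2  best=H2
  add 70.83.82.0/24 -> H4 at depth 24
  ? 70.83.82.1  path d0:-→d1:-→d2:-→d3:-→d4:-→d5:-→d6:-→d7:-→d8:H1→d9:-→d10:-→d11:-→d12:-→d13:-→d14:-→d15:-→d16:-→d17:-→d18:-→d19:-→d20:-→d21:-→d22:-→d23:-→d24:H4  best=H4
  add 139.76.120.0/21 -> H4 at depth 21
  add 139.76.123.16/28 -> H5 at depth 28
  ? 3.156.70.100  path d0:-→d1:-→d2:-→d3:-  best=no-route
  add 139.76.96.0/19 -> H4 at depth 19
  ? 70.83.82.3  path d0:-→d1:-→d2:-→d3:-→d4:-→d5:-→d6:-→d7:-→d8:H1→d9:-→d10:-→d11:-→d12:-→d13:-→d14:-→d15:-→d16:-→d17:-→d18:-→d19:-→d20:-→d21:-→d22:-→d23:-→d24:H4  best=H4
  add 254.244.136.240/28 -> H1 at depth 28
  - 70.0.0.0/8 clear@8
  add 70.83.82.0/24 -> H5 at depth 24
  add 254.0.0.0/8 -> H5 at depth 8
  ? 23.95.211.95  path d0:-→d1:-→d2:-→d3:-→d4:-→d5:-  best=no-route
  ? 252.0.21.146  path d0:-→d1:-→d2:-→d3:-→d4:-→d5:-→d6:H3  best=H3
  add 0.0.0.0/0 -> H4 at depth 0
  add 0.0.0.0/0 -> H5 at depth 0
  ? 254.244.128.21  path d0:H5→d1:-→d2:-→d3:-→d4:-→d5:-→d6:H3→d7:-→d8:H5→d9:-→d10:-→d11:-→d12:-→d13:-→d14:-→d15:-→d16:-→d17:-→d18:-→d19:-→d20:H4  best=H4
  add 18.156.112.0/28 -> H4 at depth 28
  add 192.0.0.0/2 -> H3 at depth 2
  - 139.76.123.16/28 clear@28
  ? 204.248.124.161  path d0:H5→d1:-→d2:H3  best=H3
  - 254.244.128.0/20 clear@20
  ? 192.0.33.245  path d0:H5→d1:-→d2:H3  best=H3
  ? 139.76.120.0  path d0:H5→d1:-→d2:-→d3:-→d4:-→d5:-→d6:-→d7:-→d8:-→d9:-→d10:-→d11:-→d12:-→d13:-→d14:-→d15:-→d16:-→d17:-→d18:-→d19:H4→d20:-→d21:H4→d22:-  best=H4
  add 18.156.112.0/20 -> H4 at depth 20
  add 254.244.136.241/32 -> H2 at depth 32
  add 70.83.0.0/16 -> H5 at depth 16

== LOOKUPS ==
["H3","H3","H4","H3","H4","H2","H4","no-route","H4","no-route","H3","H4","H3","H3","H4"]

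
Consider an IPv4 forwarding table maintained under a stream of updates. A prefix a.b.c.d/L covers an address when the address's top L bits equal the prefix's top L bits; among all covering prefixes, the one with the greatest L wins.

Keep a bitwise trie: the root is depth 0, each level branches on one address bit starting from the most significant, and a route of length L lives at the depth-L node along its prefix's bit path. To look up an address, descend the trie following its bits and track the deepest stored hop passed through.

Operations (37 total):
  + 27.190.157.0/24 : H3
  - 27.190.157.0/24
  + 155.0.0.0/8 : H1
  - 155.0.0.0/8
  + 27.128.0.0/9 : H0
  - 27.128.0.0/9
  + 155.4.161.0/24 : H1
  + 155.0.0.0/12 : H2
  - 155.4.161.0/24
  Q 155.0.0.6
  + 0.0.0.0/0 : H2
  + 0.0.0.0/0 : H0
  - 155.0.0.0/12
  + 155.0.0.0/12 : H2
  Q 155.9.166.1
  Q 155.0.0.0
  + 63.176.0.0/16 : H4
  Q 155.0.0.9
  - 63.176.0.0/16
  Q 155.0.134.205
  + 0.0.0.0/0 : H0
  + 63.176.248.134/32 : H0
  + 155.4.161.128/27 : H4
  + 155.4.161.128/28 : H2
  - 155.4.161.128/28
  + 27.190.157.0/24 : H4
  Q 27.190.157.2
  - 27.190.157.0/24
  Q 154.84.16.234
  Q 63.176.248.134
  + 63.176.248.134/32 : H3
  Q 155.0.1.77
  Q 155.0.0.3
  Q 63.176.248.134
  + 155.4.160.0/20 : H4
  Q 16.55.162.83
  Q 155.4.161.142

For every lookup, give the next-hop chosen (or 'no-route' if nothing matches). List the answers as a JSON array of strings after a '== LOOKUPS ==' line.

Trace:
  add 27.190.157.0/24 -> H3 at depth 24
  del 27.190.157.0/24 (clear depth 24)
  add 155.0.0.0/8 -> H1 at depth 8
  del 155.0.0.0/8 (clear depth 8)
  add 27.128.0.0/9 -> H0 at depth 9
  del 27.128.0.0/9 (clear depth 9)
  add 155.4.161.0/24 -> H1 at depth 24
  add 155.0.0.0/12 -> H2 at depth 12
  del 155.4.161.0/24 (clear depth 24)
  lookup 155.0.0.6: bits 1001101100000 walk d0:-→d1:-→d2:-→d3:-→d4:-→d5:-→d6:-→d7:-→d8:-→d9:-→d10:-→d11:-→d12:H2→d13:- -> H2
  add 0.0.0.0/0 -> H2 at depth 0
  add 0.0.0.0/0 -> H0 at depth 0
  del 155.0.0.0/12 (clear depth 12)
  add 155.0.0.0/12 -> H2 at depth 12
  lookup 155.9.166.1: bits 100110110000 walk d0:H0→d1:-→d2:-→d3:-→d4:-→d5:-→d6:-→d7:-→d8:-→d9:-→d10:-→d11:-→d12:H2 -> H2
  lookup 155.0.0.0: bits 1001101100000 walk d0:H0→d1:-→d2:-→d3:-→d4:-→d5:-→d6:-→d7:-→d8:-→d9:-→d10:-→d11:-→d12:H2→d13:- -> H2
  add 63.176.0.0/16 -> H4 at depth 16
  lookup 155.0.0.9: bits 1001101100000 walk d0:H0→d1:-→d2:-→d3:-→d4:-→d5:-→d6:-→d7:-→d8:-→d9:-→d10:-→d11:-→d12:H2→d13:- -> H2
  del 63.176.0.0/16 (clear depth 16)
  lookup 155.0.134.205: bits 1001101100000 walk d0:H0→d1:-→d2:-→d3:-→d4:-→d5:-→d6:-→d7:-→d8:-→d9:-→d10:-→d11:-→d12:H2→d13:- -> H2
  add 0.0.0.0/0 -> H0 at depth 0
  add 63.176.248.134/32 -> H0 at depth 32
  add 155.4.161.128/27 -> H4 at depth 27
  add 155.4.161.128/28 -> H2 at depth 28
  del 155.4.161.128/28 (clear depth 28)
  add 27.190.157.0/24 -> H4 at depth 24
  lookup 27.190.157.2: bits 000110111011111010011101 walk d0:H0→d1:-→d2:-→d3:-→d4:-→d5:-→d6:-→d7:-→d8:-→d9:-→d10:-→d11:-→d12:-→d13:-→d14:-→d15:-→d16:-→d17:-→d18:-→d19:-→d20:-→d21:-→d22:-→d23:-→d24:H4 -> H4
  del 27.190.157.0/24 (clear depth 24)
  lookup 154.84.16.234: bits 1001101 walk d0:H0→d1:-→d2:-→d3:-→d4:-→d5:-→d6:-→d7:- -> H0
  lookup 63.176.248.134: bits 00111111101100001111100010000110 walk d0:H0→d1:-→d2:-→d3:-→d4:-→d5:-→d6:-→d7:-→d8:-→d9:-→d10:-→d11:-→d12:-→d13:-→d14:-→d15:-→d16:-→d17:-→d18:-→d19:-→d20:-→d21:-→d22:-→d23:-→d24:-→d25:-→d26:-→d27:-→d28:-→d29:-→d30:-→d31:-→d32:H0 -> H0
  add 63.176.248.134/32 -> H3 at depth 32
  lookup 155.0.1.77: bits 1001101100000 walk d0:H0→d1:-→d2:-→d3:-→d4:-→d5:-→d6:-→d7:-→d8:-→d9:-→d10:-→d11:-→d12:H2→d13:- -> H2
  lookup 155.0.0.3: bits 1001101100000 walk d0:H0→d1:-→d2:-→d3:-→d4:-→d5:-→d6:-→d7:-→d8:-→d9:-→d10:-→d11:-→d12:H2→d13:- -> H2
  lookup 63.176.248.134: bits 00111111101100001111100010000110 walk d0:H0→d1:-→d2:-→d3:-→d4:-→d5:-→d6:-→d7:-→d8:-→d9:-→d10:-→d11:-→d12:-→d13:-→d14:-→d15:-→d16:-→d17:-→d18:-→d19:-→d20:-→d21:-→d22:-→d23:-→d24:-→d25:-→d26:-→d27:-→d28:-→d29:-→d30:-→d31:-→d32:H3 -> H3
  add 155.4.160.0/20 -> H4 at depth 20
  lookup 16.55.162.83: bits 0001 walk d0:H0→d1:-→d2:-→d3:-→d4:- -> H0
  lookup 155.4.161.142: bits 1001101100000100101000011000 walk d0:H0→d1:-→d2:-→d3:-→d4:-→d5:-→d6:-→d7:-→d8:-→d9:-→d10:-→d11:-→d12:H2→d13:-→d14:-→d15:-→d16:-→d17:-→d18:-→d19:-→d20:H4→d21:-→d22:-→d23:-→d24:-→d25:-→d26:-→d27:H4→d28:- -> H4

== LOOKUPS ==
["H2","H2","H2","H2","H2","H4","H0","H0","H2","H2","H3","H0","H4"]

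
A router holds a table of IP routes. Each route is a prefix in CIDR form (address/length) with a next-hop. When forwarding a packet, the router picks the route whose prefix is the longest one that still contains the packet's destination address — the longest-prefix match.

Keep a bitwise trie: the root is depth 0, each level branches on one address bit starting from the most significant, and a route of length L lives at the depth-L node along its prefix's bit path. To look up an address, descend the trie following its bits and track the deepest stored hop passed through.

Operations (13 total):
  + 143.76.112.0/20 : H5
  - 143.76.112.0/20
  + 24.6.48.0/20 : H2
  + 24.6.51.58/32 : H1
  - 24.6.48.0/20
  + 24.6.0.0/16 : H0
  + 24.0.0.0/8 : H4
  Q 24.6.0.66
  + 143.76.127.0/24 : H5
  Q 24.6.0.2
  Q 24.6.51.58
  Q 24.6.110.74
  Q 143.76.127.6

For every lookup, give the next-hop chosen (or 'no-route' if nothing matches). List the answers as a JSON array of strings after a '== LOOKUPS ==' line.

Apply in order:
  + 143.76.112.0/20 (H5) depth=20
  - 143.76.112.0/20 clear@20
  + 24.6.48.0/20 (H2) depth=20
  + 24.6.51.58/32 (H1) depth=32
  - 24.6.48.0/20 clear@20
  + 24.6.0.0/16 (H0) depth=16
  + 24.0.0.0/8 (H4) depth=8
  lookup 24.6.0.66: bits 000110000000011000 walk d0:-→d1:-→d2:-→d3:-→d4:-→d5:-→d6:-→d7:-→d8:H4→d9:-→d10:-→d11:-→d12:-→d13:-→d14:-→d15:-→d16:H0→d17:-→d18:- -> H0
  + 143.76.127.0/24 (H5) depth=24
  lookup 24.6.0.2: bits 000110000000011000 walk d0:-→d1:-→d2:-→d3:-→d4:-→d5:-→d6:-→d7:-→d8:H4→d9:-→d10:-→d11:-→d12:-→d13:-→d14:-→d15:-→d16:H0→d17:-→d18:- -> H0
  lookup 24.6.51.58: bits 00011000000001100011001100111010 walk d0:-→d1:-→d2:-→d3:-→d4:-→d5:-→d6:-→d7:-→d8:H4→d9:-→d10:-→d11:-→d12:-→d13:-→d14:-→d15:-→d16:H0→d17:-→d18:-→d19:-→d20:-→d21:-→d22:-→d23:-→d24:-→d25:-→d26:-→d27:-→d28:-→d29:-→d30:-→d31:-→d32:H1 -> H1
  lookup 24.6.110.74: bits 00011000000001100 walk d0:-→d1:-→d2:-→d3:-→d4:-→d5:-→d6:-→d7:-→d8:H4→d9:-→d10:-→d11:-→d12:-→d13:-→d14:-→d15:-→d16:H0→d17:- -> H0
  lookup 143.76.127.6: bits 100011110100110001111111 walk d0:-→d1:-→d2:-→d3:-→d4:-→d5:-→d6:-→d7:-→d8:-→d9:-→d10:-→d11:-→d12:-→d13:-→d14:-→d15:-→d16:-→d17:-→d18:-→d19:-→d20:-→d21:-→d22:-→d23:-→d24:H5 -> H5

== LOOKUPS ==
["H0","H0","H1","H0","H5"]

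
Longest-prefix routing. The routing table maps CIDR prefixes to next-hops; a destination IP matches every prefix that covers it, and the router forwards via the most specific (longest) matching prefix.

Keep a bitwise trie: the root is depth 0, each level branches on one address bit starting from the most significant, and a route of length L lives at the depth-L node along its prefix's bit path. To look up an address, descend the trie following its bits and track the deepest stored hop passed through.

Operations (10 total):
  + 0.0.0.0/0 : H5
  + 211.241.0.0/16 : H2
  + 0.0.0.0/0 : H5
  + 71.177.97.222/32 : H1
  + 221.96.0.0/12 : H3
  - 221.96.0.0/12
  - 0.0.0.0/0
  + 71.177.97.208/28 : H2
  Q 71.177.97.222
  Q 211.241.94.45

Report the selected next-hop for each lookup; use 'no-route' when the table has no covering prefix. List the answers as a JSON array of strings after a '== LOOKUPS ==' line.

Process each operation:
  add 0.0.0.0/0 -> H5 at depth 0
  add 211.241.0.0/16 -> H2 at depth 16
  add 0.0.0.0/0 -> H5 at depth 0
  add 71.177.97.222/32 -> H1 at depth 32
  add 221.96.0.0/12 -> H3 at depth 12
  del 221.96.0.0/12 (clear depth 12)
  del 0.0.0.0/0 (clear depth 0)
  add 71.177.97.208/28 -> H2 at depth 28
  ? 71.177.97.222  path d0:-→d1:-→d2:-→d3:-→d4:-→d5:-→d6:-→d7:-→d8:-→d9:-→d10:-→d11:-→d12:-→d13:-→d14:-→d15:-→d16:-→d17:-→d18:-→d19:-→d20:-→d21:-→d22:-→d23:-→d24:-→d25:-→d26:-→d27:-→d28:H2→d29:-→d30:-→d31:-→d32:H1  best=H1
  ? 211.241.94.45  path d0:-→d1:-→d2:-→d3:-→d4:-→d5:-→d6:-→d7:-→d8:-→d9:-→d10:-→d11:-→d12:-→d13:-→d14:-→d15:-→d16:H2  best=H2

== LOOKUPS ==
["H1","H2"]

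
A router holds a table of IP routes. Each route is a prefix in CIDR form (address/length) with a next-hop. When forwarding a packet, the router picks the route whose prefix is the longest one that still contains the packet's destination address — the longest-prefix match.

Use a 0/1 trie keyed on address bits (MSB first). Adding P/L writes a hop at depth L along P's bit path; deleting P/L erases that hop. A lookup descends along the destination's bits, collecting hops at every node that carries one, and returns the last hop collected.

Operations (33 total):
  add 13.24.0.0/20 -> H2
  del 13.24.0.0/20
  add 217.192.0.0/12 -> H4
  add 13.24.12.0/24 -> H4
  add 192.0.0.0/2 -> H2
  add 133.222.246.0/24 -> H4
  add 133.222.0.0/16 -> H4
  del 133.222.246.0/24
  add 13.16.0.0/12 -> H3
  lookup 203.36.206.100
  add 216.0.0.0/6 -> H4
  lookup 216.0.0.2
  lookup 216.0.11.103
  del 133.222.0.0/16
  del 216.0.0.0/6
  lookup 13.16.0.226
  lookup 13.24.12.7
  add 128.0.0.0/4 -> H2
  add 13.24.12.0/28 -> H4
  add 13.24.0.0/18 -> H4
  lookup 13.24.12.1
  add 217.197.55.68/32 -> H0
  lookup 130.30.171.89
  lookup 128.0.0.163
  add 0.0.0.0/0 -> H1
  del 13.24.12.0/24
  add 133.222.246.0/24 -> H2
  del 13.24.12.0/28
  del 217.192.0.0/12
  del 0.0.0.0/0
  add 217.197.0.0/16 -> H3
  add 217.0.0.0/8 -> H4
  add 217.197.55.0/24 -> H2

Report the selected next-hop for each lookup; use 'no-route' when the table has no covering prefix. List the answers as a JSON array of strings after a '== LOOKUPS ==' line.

Process each operation:
  + 13.24.0.0/20 (H2) depth=20
  del 13.24.0.0/20 (clear depth 20)
  + 217.192.0.0/12 (H4) depth=12
  + 13.24.12.0/24 (H4) depth=24
  + 192.0.0.0/2 (H2) depth=2
  + 133.222.246.0/24 (H4) depth=24
  + 133.222.0.0/16 (H4) depth=16
  del 133.222.246.0/24 (clear depth 24)
  + 13.16.0.0/12 (H3) depth=12
  lookup 203.36.206.100: bits 110 walk d0:-→d1:-→d2:H2→d3:- -> H2
  + 216.0.0.0/6 (H4) depth=6
  lookup 216.0.0.2: bits 1101100 walk d0:-→d1:-→d2:H2→d3:-→d4:-→d5:-→d6:H4→d7:- -> H4
  lookup 216.0.11.103: bits 1101100 walk d0:-→d1:-→d2:H2→d3:-→d4:-→d5:-→d6:H4→d7:- -> H4
  del 133.222.0.0/16 (clear depth 16)
  del 216.0.0.0/6 (clear depth 6)
  lookup 13.16.0.226: bits 000011010001 walk d0:-→d1:-→d2:-→d3:-→d4:-→d5:-→d6:-→d7:-→d8:-→d9:-→d10:-→d11:-→d12:H3 -> H3
  lookup 13.24.12.7: bits 000011010001100000001100 walk d0:-→d1:-→d2:-→d3:-→d4:-→d5:-→d6:-→d7:-→d8:-→d9:-→d10:-→d11:-→d12:H3→d13:-→d14:-→d15:-→d16:-→d17:-→d18:-→d19:-→d20:-→d21:-→d22:-→d23:-→d24:H4 -> H4
  + 128.0.0.0/4 (H2) depth=4
  + 13.24.12.0/28 (H4) depth=28
  + 13.24.0.0/18 (H4) depth=18
  lookup 13.24.12.1: bits 0000110100011000000011000000 walk d0:-→d1:-→d2:-→d3:-→d4:-→d5:-→d6:-→d7:-→d8:-→d9:-→d10:-→d11:-→d12:H3→d13:-→d14:-→d15:-→d16:-→d17:-→d18:H4→d19:-→d20:-→d21:-→d22:-→d23:-→d24:H4→d25:-→d26:-→d27:-→d28:H4 -> H4
  + 217.197.55.68/32 (H0) depth=32
  lookup 130.30.171.89: bits 10000 walk d0:-→d1:-→d2:-→d3:-→d4:H2→d5:- -> H2
  lookup 128.0.0.163: bits 10000 walk d0:-→d1:-→d2:-→d3:-→d4:H2→d5:- -> H2
  + 0.0.0.0/0 (H1) depth=0
  del 13.24.12.0/24 (clear depth 24)
  + 133.222.246.0/24 (H2) depth=24
  del 13.24.12.0/28 (clear depth 28)
  del 217.192.0.0/12 (clear depth 12)
  del 0.0.0.0/0 (clear depth 0)
  + 217.197.0.0/16 (H3) depth=16
  + 217.0.0.0/8 (H4) depth=8
  + 217.197.55.0/24 (H2) depth=24

== LOOKUPS ==
["H2","H4","H4","H3","H4","H4","H2","H2"]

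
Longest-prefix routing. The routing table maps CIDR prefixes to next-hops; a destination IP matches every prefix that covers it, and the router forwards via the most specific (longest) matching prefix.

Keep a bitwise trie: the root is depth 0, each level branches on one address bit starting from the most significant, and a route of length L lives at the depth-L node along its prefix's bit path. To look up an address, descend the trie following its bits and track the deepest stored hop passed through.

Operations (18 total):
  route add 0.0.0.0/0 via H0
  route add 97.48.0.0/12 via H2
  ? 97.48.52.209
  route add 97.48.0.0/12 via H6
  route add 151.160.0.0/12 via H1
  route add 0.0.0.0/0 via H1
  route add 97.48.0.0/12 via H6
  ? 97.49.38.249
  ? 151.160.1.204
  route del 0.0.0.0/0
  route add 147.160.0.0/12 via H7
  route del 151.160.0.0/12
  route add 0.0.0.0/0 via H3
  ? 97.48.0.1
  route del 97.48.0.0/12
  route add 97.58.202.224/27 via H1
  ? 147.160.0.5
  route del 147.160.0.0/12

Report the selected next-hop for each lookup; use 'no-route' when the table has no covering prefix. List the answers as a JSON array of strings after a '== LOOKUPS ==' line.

Trace:
  + 0.0.0.0/0 (H0) depth=0
  + 97.48.0.0/12 (H2) depth=12
  ? 97.48.52.209  path d0:H0→d1:-→d2:-→d3:-→d4:-→d5:-→d6:-→d7:-→d8:-→d9:-→d10:-→d11:-→d12:H2  best=H2
  + 97.48.0.0/12 (H6) depth=12
  + 151.160.0.0/12 (H1) depth=12
  + 0.0.0.0/0 (H1) depth=0
  + 97.48.0.0/12 (H6) depth=12
  ? 97.49.38.249  path d0:H1→d1:-→d2:-→d3:-→d4:-→d5:-→d6:-→d7:-→d8:-→d9:-→d10:-→d11:-→d12:H6  best=H6
  ? 151.160.1.204  path d0:H1→d1:-→d2:-→d3:-→d4:-→d5:-→d6:-→d7:-→d8:-→d9:-→d10:-→d11:-→d12:H1  best=H1
  - 0.0.0.0/0 clear@0
  + 147.160.0.0/12 (H7) depth=12
  - 151.160.0.0/12 clear@12
  + 0.0.0.0/0 (H3) depth=0
  ? 97.48.0.1  path d0:H3→d1:-→d2:-→d3:-→d4:-→d5:-→d6:-→d7:-→d8:-→d9:-→d10:-→d11:-→d12:H6  best=H6
  - 97.48.0.0/12 clear@12
  + 97.58.202.224/27 (H1) depth=27
  ? 147.160.0.5  path d0:H3→d1:-→d2:-→d3:-→d4:-→d5:-→d6:-→d7:-→d8:-→d9:-→d10:-→d11:-→d12:H7  best=H7
  - 147.160.0.0/12 clear@12

== LOOKUPS ==
["H2","H6","H1","H6","H7"]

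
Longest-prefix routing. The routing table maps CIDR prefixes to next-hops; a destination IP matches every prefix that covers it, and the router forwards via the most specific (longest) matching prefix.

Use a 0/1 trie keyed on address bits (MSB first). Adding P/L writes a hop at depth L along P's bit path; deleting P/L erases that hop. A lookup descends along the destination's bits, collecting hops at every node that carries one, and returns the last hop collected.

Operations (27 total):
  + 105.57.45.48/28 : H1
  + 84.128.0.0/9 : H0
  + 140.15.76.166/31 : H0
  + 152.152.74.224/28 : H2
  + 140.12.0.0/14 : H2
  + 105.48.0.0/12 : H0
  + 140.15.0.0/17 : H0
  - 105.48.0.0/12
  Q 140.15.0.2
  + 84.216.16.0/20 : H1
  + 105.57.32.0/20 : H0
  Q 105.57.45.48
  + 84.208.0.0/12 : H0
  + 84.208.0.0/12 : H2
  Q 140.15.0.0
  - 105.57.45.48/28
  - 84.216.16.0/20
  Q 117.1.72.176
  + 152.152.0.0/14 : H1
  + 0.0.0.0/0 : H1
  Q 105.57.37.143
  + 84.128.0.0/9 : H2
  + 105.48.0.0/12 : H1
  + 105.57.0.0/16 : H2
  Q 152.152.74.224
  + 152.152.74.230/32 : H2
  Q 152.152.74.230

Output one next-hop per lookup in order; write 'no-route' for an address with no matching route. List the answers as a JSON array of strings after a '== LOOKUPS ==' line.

Apply in order:
  add 105.57.45.48/28 -> H1 at depth 28
  add 84.128.0.0/9 -> H0 at depth 9
  add 140.15.76.166/31 -> H0 at depth 31
  add 152.152.74.224/28 -> H2 at depth 28
  add 140.12.0.0/14 -> H2 at depth 14
  add 105.48.0.0/12 -> H0 at depth 12
  add 140.15.0.0/17 -> H0 at depth 17
  del 105.48.0.0/12 (clear depth 12)
  lookup 140.15.0.2: bits 10001100000011110 walk d0:-→d1:-→d2:-→d3:-→d4:-→d5:-→d6:-→d7:-→d8:-→d9:-→d10:-→d11:-→d12:-→d13:-→d14:H2→d15:-→d16:-→d17:H0 -> H0
  add 84.216.16.0/20 -> H1 at depth 20
  add 105.57.32.0/20 -> H0 at depth 20
  lookup 105.57.45.48: bits 0110100100111001001011010011 walk d0:-→d1:-→d2:-→d3:-→d4:-→d5:-→d6:-→d7:-→d8:-→d9:-→d10:-→d11:-→d12:-→d13:-→d14:-→d15:-→d16:-→d17:-→d18:-→d19:-→d20:H0→d21:-→d22:-→d23:-→d24:-→d25:-→d26:-→d27:-→d28:H1 -> H1
  add 84.208.0.0/12 -> H0 at depth 12
  add 84.208.0.0/12 -> H2 at depth 12
  lookup 140.15.0.0: bits 10001100000011110 walk d0:-→d1:-→d2:-→d3:-→d4:-→d5:-→d6:-→d7:-→d8:-→d9:-→d10:-→d11:-→d12:-→d13:-→d14:H2→d15:-→d16:-→d17:H0 -> H0
  del 105.57.45.48/28 (clear depth 28)
  del 84.216.16.0/20 (clear depth 20)
  lookup 117.1.72.176: bits 011 walk d0:-→d1:-→d2:-→d3:- -> no-route
  add 152.152.0.0/14 -> H1 at depth 14
  add 0.0.0.0/0 -> H1 at depth 0
  lookup 105.57.37.143: bits 01101001001110010010 walk d0:H1→d1:-→d2:-→d3:-→d4:-→d5:-→d6:-→d7:-→d8:-→d9:-→d10:-→d11:-→d12:-→d13:-→d14:-→d15:-→d16:-→d17:-→d18:-→d19:-→d20:H0 -> H0
  add 84.128.0.0/9 -> H2 at depth 9
  add 105.48.0.0/12 -> H1 at depth 12
  add 105.57.0.0/16 -> H2 at depth 16
  lookup 152.152.74.224: bits 1001100010011000010010101110 walk d0:H1→d1:-→d2:-→d3:-→d4:-→d5:-→d6:-→d7:-→d8:-→d9:-→d10:-→d11:-→d12:-→d13:-→d14:H1→d15:-→d16:-→d17:-→d18:-→d19:-→d20:-→d21:-→d22:-→d23:-→d24:-→d25:-→d26:-→d27:-→d28:H2 -> H2
  add 152.152.74.230/32 -> H2 at depth 32
  lookup 152.152.74.230: bits 10011000100110000100101011100110 walk d0:H1→d1:-→d2:-→d3:-→d4:-→d5:-→d6:-→d7:-→d8:-→d9:-→d10:-→d11:-→d12:-→d13:-→d14:H1→d15:-→d16:-→d17:-→d18:-→d19:-→d20:-→d21:-→d22:-→d23:-→d24:-→d25:-→d26:-→d27:-→d28:H2→d29:-→d30:-→d31:-→d32:H2 -> H2

== LOOKUPS ==
["H0","H1","H0","no-route","H0","H2","H2"]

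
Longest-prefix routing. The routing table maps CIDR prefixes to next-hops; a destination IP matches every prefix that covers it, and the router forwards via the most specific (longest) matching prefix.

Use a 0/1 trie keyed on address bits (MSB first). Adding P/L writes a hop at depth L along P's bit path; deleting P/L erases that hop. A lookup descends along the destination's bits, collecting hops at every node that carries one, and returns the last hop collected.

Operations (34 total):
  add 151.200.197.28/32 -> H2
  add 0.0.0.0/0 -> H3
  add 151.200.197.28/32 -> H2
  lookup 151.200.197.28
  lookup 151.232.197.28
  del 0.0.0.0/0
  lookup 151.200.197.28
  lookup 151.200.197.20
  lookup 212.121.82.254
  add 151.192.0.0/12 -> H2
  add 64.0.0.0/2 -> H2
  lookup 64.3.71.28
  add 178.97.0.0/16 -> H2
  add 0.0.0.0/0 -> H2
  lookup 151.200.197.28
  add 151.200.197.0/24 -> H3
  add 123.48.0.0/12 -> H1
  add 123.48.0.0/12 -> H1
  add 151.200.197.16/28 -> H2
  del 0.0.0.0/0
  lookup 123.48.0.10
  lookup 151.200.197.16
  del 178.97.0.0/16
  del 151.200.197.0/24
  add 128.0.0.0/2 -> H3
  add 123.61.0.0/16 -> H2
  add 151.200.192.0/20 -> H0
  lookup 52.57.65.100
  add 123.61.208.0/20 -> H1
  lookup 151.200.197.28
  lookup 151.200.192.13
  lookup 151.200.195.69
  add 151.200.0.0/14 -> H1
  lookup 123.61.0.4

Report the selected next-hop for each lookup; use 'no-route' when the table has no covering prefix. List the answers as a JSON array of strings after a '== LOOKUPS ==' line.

Process each operation:
  + 151.200.197.28/32 (H2) depth=32
  + 0.0.0.0/0 (H3) depth=0
  + 151.200.197.28/32 (H2) depth=32
  ? 151.200.197.28  path d0:H3→d1:-→d2:-→d3:-→d4:-→d5:-→d6:-→d7:-→d8:-→d9:-→d10:-→d11:-→d12:-→d13:-→d14:-→d15:-→d16:-→d17:-→d18:-→d19:-→d20:-→d21:-→d22:-→d23:-→d24:-→d25:-→d26:-→d27:-→d28:-→d29:-→d30:-→d31:-→d32:H2  best=H2
  ? 151.232.197.28  path d0:H3→d1:-→d2:-→d3:-→d4:-→d5:-→d6:-→d7:-→d8:-→d9:-→d10:-  best=H3
  - 0.0.0.0/0 clear@0
  ? 151.200.197.28  path d0:-→d1:-→d2:-→d3:-→d4:-→d5:-→d6:-→d7:-→d8:-→d9:-→d10:-→d11:-→d12:-→d13:-→d14:-→d15:-→d16:-→d17:-→d18:-→d19:-→d20:-→d21:-→d22:-→d23:-→d24:-→d25:-→d26:-→d27:-→d28:-→d29:-→d30:-→d31:-→d32:H2  best=H2
  ? 151.200.197.20  path d0:-→d1:-→d2:-→d3:-→d4:-→d5:-→d6:-→d7:-→d8:-→d9:-→d10:-→d11:-→d12:-→d13:-→d14:-→d15:-→d16:-→d17:-→d18:-→d19:-→d20:-→d21:-→d22:-→d23:-→d24:-→d25:-→d26:-→d27:-→d28:-  best=no-route
  ? 212.121.82.254  path d0:-→d1:-  best=no-route
  + 151.192.0.0/12 (H2) depth=12
  + 64.0.0.0/2 (H2) depth=2
  ? 64.3.71.28  path d0:-→d1:-→d2:H2  best=H2
  + 178.97.0.0/16 (H2) depth=16
  + 0.0.0.0/0 (H2) depth=0
  ? 151.200.197.28  path d0:H2→d1:-→d2:-→d3:-→d4:-→d5:-→d6:-→d7:-→d8:-→d9:-→d10:-→d11:-→d12:H2→d13:-→d14:-→d15:-→d16:-→d17:-→d18:-→d19:-→d20:-→d21:-→d22:-→d23:-→d24:-→d25:-→d26:-→d27:-→d28:-→d29:-→d30:-→d31:-→d32:H2  best=H2
  + 151.200.197.0/24 (H3) depth=24
  + 123.48.0.0/12 (H1) depth=12
  + 123.48.0.0/12 (H1) depth=12
  + 151.200.197.16/28 (H2) depth=28
  - 0.0.0.0/0 clear@0
  ? 123.48.0.10  path d0:-→d1:-→d2:H2→d3:-→d4:-→d5:-→d6:-→d7:-→d8:-→d9:-→d10:-→d11:-→d12:H1  best=H1
  ? 151.200.197.16  path d0:-→d1:-→d2:-→d3:-→d4:-→d5:-→d6:-→d7:-→d8:-→d9:-→d10:-→d11:-→d12:H2→d13:-→d14:-→d15:-→d16:-→d17:-→d18:-→d19:-→d20:-→d21:-→d22:-→d23:-→d24:H3→d25:-→d26:-→d27:-→d28:H2  best=H2
  - 178.97.0.0/16 clear@16
  - 151.200.197.0/24 clear@24
  + 128.0.0.0/2 (H3) depth=2
  + 123.61.0.0/16 (H2) depth=16
  + 151.200.192.0/20 (H0) depth=20
  ? 52.57.65.100  path d0:-→d1:-  best=no-route
  + 123.61.208.0/20 (H1) depth=20
  ? 151.200.197.28  path d0:-→d1:-→d2:H3→d3:-→d4:-→d5:-→d6:-→d7:-→d8:-→d9:-→d10:-→d11:-→d12:H2→d13:-→d14:-→d15:-→d16:-→d17:-→d18:-→d19:-→d20:H0→d21:-→d22:-→d23:-→d24:-→d25:-→d26:-→d27:-→d28:H2→d29:-→d30:-→d31:-→d32:H2  best=H2
  ? 151.200.192.13  path d0:-→d1:-→d2:H3→d3:-→d4:-→d5:-→d6:-→d7:-→d8:-→d9:-→d10:-→d11:-→d12:H2→d13:-→d14:-→d15:-→d16:-→d17:-→d18:-→d19:-→d20:H0→d21:-  best=H0
  ? 151.200.195.69  path d0:-→d1:-→d2:H3→d3:-→d4:-→d5:-→d6:-→d7:-→d8:-→d9:-→d10:-→d11:-→d12:H2→d13:-→d14:-→d15:-→d16:-→d17:-→d18:-→d19:-→d20:H0→d21:-  best=H0
  + 151.200.0.0/14 (H1) depth=14
  ? 123.61.0.4  path d0:-→d1:-→d2:H2→d3:-→d4:-→d5:-→d6:-→d7:-→d8:-→d9:-→d10:-→d11:-→d12:H1→d13:-→d14:-→d15:-→d16:H2  best=H2

== LOOKUPS ==
["H2","H3","H2","no-route","no-route","H2","H2","H1","H2","no-route","H2","H0","H0","H2"]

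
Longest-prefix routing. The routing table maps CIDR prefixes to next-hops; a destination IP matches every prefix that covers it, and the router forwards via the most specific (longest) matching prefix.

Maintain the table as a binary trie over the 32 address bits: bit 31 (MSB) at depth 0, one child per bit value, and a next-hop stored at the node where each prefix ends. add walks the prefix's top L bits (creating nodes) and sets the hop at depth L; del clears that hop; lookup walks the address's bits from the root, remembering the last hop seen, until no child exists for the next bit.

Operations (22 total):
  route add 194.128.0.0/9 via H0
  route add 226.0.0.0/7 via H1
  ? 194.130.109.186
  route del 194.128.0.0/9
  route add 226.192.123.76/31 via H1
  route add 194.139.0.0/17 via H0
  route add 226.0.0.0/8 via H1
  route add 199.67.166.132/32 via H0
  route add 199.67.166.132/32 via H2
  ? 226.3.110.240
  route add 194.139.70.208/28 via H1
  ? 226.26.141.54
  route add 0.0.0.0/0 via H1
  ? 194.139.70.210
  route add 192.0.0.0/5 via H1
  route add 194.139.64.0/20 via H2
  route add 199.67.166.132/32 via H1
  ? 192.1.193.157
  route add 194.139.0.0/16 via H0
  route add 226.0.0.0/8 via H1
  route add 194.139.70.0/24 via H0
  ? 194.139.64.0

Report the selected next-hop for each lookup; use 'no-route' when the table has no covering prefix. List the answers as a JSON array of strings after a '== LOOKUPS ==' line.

Apply in order:
  add 194.128.0.0/9 -> H0 at depth 9
  add 226.0.0.0/7 -> H1 at depth 7
  Q 194.130.109.186: descend 110000101 ; hops seen [H0] ; pick H0
  del 194.128.0.0/9 (clear depth 9)
  add 226.192.123.76/31 -> H1 at depth 31
  add 194.139.0.0/17 -> H0 at depth 17
  add 226.0.0.0/8 -> H1 at depth 8
  add 199.67.166.132/32 -> H0 at depth 32
  add 199.67.166.132/32 -> H2 at depth 32
  Q 226.3.110.240: descend 11100010 ; hops seen [H1,H1] ; pick H1
  add 194.139.70.208/28 -> H1 at depth 28
  Q 226.26.141.54: descend 11100010 ; hops seen [H1,H1] ; pick H1
  add 0.0.0.0/0 -> H1 at depth 0
  Q 194.139.70.210: descend 1100001010001011010001101101 ; hops seen [H1,H0,H1] ; pick H1
  add 192.0.0.0/5 -> H1 at depth 5
  add 194.139.64.0/20 -> H2 at depth 20
  add 199.67.166.132/32 -> H1 at depth 32
  Q 192.1.193.157: descend 110000 ; hops seen [H1,H1] ; pick H1
  add 194.139.0.0/16 -> H0 at depth 16
  add 226.0.0.0/8 -> H1 at depth 8
  add 194.139.70.0/24 -> H0 at depth 24
  Q 194.139.64.0: descend 110000101000101101000 ; hops seen [H1,H1,H0,H0,H2] ; pick H2

== LOOKUPS ==
["H0","H1","H1","H1","H1","H2"]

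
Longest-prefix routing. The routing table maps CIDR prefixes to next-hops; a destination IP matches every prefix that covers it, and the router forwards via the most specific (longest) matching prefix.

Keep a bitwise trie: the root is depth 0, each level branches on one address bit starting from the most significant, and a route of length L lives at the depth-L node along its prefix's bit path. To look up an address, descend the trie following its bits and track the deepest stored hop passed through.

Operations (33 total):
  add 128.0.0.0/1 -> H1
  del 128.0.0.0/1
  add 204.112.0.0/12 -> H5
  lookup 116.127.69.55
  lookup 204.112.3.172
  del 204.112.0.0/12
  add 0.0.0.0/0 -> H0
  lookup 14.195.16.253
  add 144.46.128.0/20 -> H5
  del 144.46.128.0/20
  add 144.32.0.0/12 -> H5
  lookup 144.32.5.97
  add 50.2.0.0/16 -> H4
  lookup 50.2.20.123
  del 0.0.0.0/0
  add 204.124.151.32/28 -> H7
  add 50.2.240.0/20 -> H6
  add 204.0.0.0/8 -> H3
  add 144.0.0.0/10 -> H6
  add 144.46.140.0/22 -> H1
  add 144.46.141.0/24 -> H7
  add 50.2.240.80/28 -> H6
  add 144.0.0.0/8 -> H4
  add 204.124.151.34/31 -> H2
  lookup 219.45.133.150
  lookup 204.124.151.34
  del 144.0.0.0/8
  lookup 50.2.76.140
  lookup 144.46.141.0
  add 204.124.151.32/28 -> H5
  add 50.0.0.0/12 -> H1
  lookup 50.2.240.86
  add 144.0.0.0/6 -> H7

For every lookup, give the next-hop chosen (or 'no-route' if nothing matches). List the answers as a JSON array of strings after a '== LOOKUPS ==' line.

Trace:
  + 128.0.0.0/1 (H1) depth=1
  del 128.0.0.0/1 (clear depth 1)
  + 204.112.0.0/12 (H5) depth=12
  lookup 116.127.69.55: bits ε walk d0:- -> no-route
  lookup 204.112.3.172: bits 110011000111 walk d0:-→d1:-→d2:-→d3:-→d4:-→d5:-→d6:-→d7:-→d8:-→d9:-→d10:-→d11:-→d12:H5 -> H5
  del 204.112.0.0/12 (clear depth 12)
  + 0.0.0.0/0 (H0) depth=0
  lookup 14.195.16.253: bits ε walk d0:H0 -> H0
  + 144.46.128.0/20 (H5) depth=20
  del 144.46.128.0/20 (clear depth 20)
  + 144.32.0.0/12 (H5) depth=12
  lookup 144.32.5.97: bits 100100000010 walk d0:H0→d1:-→d2:-→d3:-→d4:-→d5:-→d6:-→d7:-→d8:-→d9:-→d10:-→d11:-→d12:H5 -> H5
  + 50.2.0.0/16 (H4) depth=16
  lookup 50.2.20.123: bits 0011001000000010 walk d0:H0→d1:-→d2:-→d3:-→d4:-→d5:-→d6:-→d7:-→d8:-→d9:-→d10:-→d11:-→d12:-→d13:-→d14:-→d15:-→d16:H4 -> H4
  del 0.0.0.0/0 (clear depth 0)
  + 204.124.151.32/28 (H7) depth=28
  + 50.2.240.0/20 (H6) depth=20
  + 204.0.0.0/8 (H3) depth=8
  + 144.0.0.0/10 (H6) depth=10
  + 144.46.140.0/22 (H1) depth=22
  + 144.46.141.0/24 (H7) depth=24
  + 50.2.240.80/28 (H6) depth=28
  + 144.0.0.0/8 (H4) depth=8
  + 204.124.151.34/31 (H2) depth=31
  lookup 219.45.133.150: bits 110 walk d0:-→d1:-→d2:-→d3:- -> no-route
  lookup 204.124.151.34: bits 1100110001111100100101110010001 walk d0:-→d1:-→d2:-→d3:-→d4:-→d5:-→d6:-→d7:-→d8:H3→d9:-→d10:-→d11:-→d12:-→d13:-→d14:-→d15:-→d16:-→d17:-→d18:-→d19:-→d20:-→d21:-→d22:-→d23:-→d24:-→d25:-→d26:-→d27:-→d28:H7→d29:-→d30:-→d31:H2 -> H2
  del 144.0.0.0/8 (clear depth 8)
  lookup 50.2.76.140: bits 0011001000000010 walk d0:-→d1:-→d2:-→d3:-→d4:-→d5:-→d6:-→d7:-→d8:-→d9:-→d10:-→d11:-→d12:-→d13:-→d14:-→d15:-→d16:H4 -> H4
  lookup 144.46.141.0: bits 100100000010111010001101 walk d0:-→d1:-→d2:-→d3:-→d4:-→d5:-→d6:-→d7:-→d8:-→d9:-→d10:H6→d11:-→d12:H5→d13:-→d14:-→d15:-→d16:-→d17:-→d18:-→d19:-→d20:-→d21:-→d22:H1→d23:-→d24:H7 -> H7
  + 204.124.151.32/28 (H5) depth=28
  + 50.0.0.0/12 (H1) depth=12
  lookup 50.2.240.86: bits 0011001000000010111100000101 walk d0:-→d1:-→d2:-→d3:-→d4:-→d5:-→d6:-→d7:-→d8:-→d9:-→d10:-→d11:-→d12:H1→d13:-→d14:-→d15:-→d16:H4→d17:-→d18:-→d19:-→d20:H6→d21:-→d22:-→d23:-→d24:-→d25:-→d26:-→d27:-→d28:H6 -> H6
  + 144.0.0.0/6 (H7) depth=6

== LOOKUPS ==
["no-route","H5","H0","H5","H4","no-route","H2","H4","H7","H6"]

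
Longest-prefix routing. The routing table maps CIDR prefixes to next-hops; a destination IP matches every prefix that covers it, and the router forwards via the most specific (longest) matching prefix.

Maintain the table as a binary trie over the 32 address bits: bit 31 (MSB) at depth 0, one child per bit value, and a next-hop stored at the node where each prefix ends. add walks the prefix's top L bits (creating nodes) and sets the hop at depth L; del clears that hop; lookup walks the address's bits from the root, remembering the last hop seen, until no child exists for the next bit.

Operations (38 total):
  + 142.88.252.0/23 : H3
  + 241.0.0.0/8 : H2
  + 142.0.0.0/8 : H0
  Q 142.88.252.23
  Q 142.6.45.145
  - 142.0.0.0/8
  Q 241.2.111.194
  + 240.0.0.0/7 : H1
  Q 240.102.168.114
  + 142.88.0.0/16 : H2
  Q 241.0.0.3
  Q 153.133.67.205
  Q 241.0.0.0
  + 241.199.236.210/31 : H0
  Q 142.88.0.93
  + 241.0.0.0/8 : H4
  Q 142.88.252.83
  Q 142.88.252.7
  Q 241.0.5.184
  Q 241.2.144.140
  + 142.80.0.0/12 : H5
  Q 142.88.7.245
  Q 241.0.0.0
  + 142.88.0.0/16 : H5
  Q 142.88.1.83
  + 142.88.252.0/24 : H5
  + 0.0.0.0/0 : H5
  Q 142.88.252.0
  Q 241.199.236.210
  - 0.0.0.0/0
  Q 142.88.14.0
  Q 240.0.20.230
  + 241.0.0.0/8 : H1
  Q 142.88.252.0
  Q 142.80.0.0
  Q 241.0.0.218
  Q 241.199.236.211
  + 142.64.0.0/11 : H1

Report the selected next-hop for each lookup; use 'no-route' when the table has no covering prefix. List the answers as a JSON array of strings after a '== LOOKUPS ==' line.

Trace:
  + 142.88.252.0/23 (H3) depth=23
  + 241.0.0.0/8 (H2) depth=8
  + 142.0.0.0/8 (H0) depth=8
  ? 142.88.252.23  path d0:-→d1:-→d2:-→d3:-→d4:-→d5:-→d6:-→d7:-→d8:H0→d9:-→d10:-→d11:-→d12:-→d13:-→d14:-→d15:-→d16:-→d17:-→d18:-→d19:-→d20:-→d21:-→d22:-→d23:H3  best=H3
  ? 142.6.45.145  path d0:-→d1:-→d2:-→d3:-→d4:-→d5:-→d6:-→d7:-→d8:H0→d9:-  best=H0
  del 142.0.0.0/8 (clear depth 8)
  ? 241.2.111.194  path d0:-→d1:-→d2:-→d3:-→d4:-→d5:-→d6:-→d7:-→d8:H2  best=H2
  + 240.0.0.0/7 (H1) depth=7
  ? 240.102.168.114  path d0:-→d1:-→d2:-→d3:-→d4:-→d5:-→d6:-→d7:H1  best=H1
  + 142.88.0.0/16 (H2) depth=16
  ? 241.0.0.3  path d0:-→d1:-→d2:-→d3:-→d4:-→d5:-→d6:-→d7:H1→d8:H2  best=H2
  ? 153.133.67.205  path d0:-→d1:-→d2:-→d3:-  best=no-route
  ? 241.0.0.0  path d0:-→d1:-→d2:-→d3:-→d4:-→d5:-→d6:-→d7:H1→d8:H2  best=H2
  + 241.199.236.210/31 (H0) depth=31
  ? 142.88.0.93  path d0:-→d1:-→d2:-→d3:-→d4:-→d5:-→d6:-→d7:-→d8:-→d9:-→d10:-→d11:-→d12:-→d13:-→d14:-→d15:-→d16:H2  best=H2
  + 241.0.0.0/8 (H4) depth=8
  ? 142.88.252.83  path d0:-→d1:-→d2:-→d3:-→d4:-→d5:-→d6:-→d7:-→d8:-→d9:-→d10:-→d11:-→d12:-→d13:-→d14:-→d15:-→d16:H2→d17:-→d18:-→d19:-→d20:-→d21:-→d22:-→d23:H3  best=H3
  ? 142.88.252.7  path d0:-→d1:-→d2:-→d3:-→d4:-→d5:-→d6:-→d7:-→d8:-→d9:-→d10:-→d11:-→d12:-→d13:-→d14:-→d15:-→d16:H2→d17:-→d18:-→d19:-→d20:-→d21:-→d22:-→d23:H3  best=H3
  ? 241.0.5.184  path d0:-→d1:-→d2:-→d3:-→d4:-→d5:-→d6:-→d7:H1→d8:H4  best=H4
  ? 241.2.144.140  path d0:-→d1:-→d2:-→d3:-→d4:-→d5:-→d6:-→d7:H1→d8:H4  best=H4
  + 142.80.0.0/12 (H5) depth=12
  ? 142.88.7.245  path d0:-→d1:-→d2:-→d3:-→d4:-→d5:-→d6:-→d7:-→d8:-→d9:-→d10:-→d11:-→d12:H5→d13:-→d14:-→d15:-→d16:H2  best=H2
  ? 241.0.0.0  path d0:-→d1:-→d2:-→d3:-→d4:-→d5:-→d6:-→d7:H1→d8:H4  best=H4
  + 142.88.0.0/16 (H5) depth=16
  ? 142.88.1.83  path d0:-→d1:-→d2:-→d3:-→d4:-→d5:-→d6:-→d7:-→d8:-→d9:-→d10:-→d11:-→d12:H5→d13:-→d14:-→d15:-→d16:H5  best=H5
  + 142.88.252.0/24 (H5) depth=24
  + 0.0.0.0/0 (H5) depth=0
  ? 142.88.252.0  path d0:H5→d1:-→d2:-→d3:-→d4:-→d5:-→d6:-→d7:-→d8:-→d9:-→d10:-→d11:-→d12:H5→d13:-→d14:-→d15:-→d16:H5→d17:-→d18:-→d19:-→d20:-→d21:-→d22:-→d23:H3→d24:H5  best=H5
  ? 241.199.236.210  path d0:H5→d1:-→d2:-→d3:-→d4:-→d5:-→d6:-→d7:H1→d8:H4→d9:-→d10:-→d11:-→d12:-→d13:-→d14:-→d15:-→d16:-→d17:-→d18:-→d19:-→d20:-→d21:-→d22:-→d23:-→d24:-→d25:-→d26:-→d27:-→d28:-→d29:-→d30:-→d31:H0  best=H0
  del 0.0.0.0/0 (clear depth 0)
  ? 142.88.14.0  path d0:-→d1:-→d2:-→d3:-→d4:-→d5:-→d6:-→d7:-→d8:-→d9:-→d10:-→d11:-→d12:H5→d13:-→d14:-→d15:-→d16:H5  best=H5
  ? 240.0.20.230  path d0:-→d1:-→d2:-→d3:-→d4:-→d5:-→d6:-→d7:H1  best=H1
  + 241.0.0.0/8 (H1) depth=8
  ? 142.88.252.0  path d0:-→d1:-→d2:-→d3:-→d4:-→d5:-→d6:-→d7:-→d8:-→d9:-→d10:-→d11:-→d12:H5→d13:-→d14:-→d15:-→d16:H5→d17:-→d18:-→d19:-→d20:-→d21:-→d22:-→d23:H3→d24:H5  best=H5
  ? 142.80.0.0  path d0:-→d1:-→d2:-→d3:-→d4:-→d5:-→d6:-→d7:-→d8:-→d9:-→d10:-→d11:-→d12:H5  best=H5
  ? 241.0.0.218  path d0:-→d1:-→d2:-→d3:-→d4:-→d5:-→d6:-→d7:H1→d8:H1  best=H1
  ? 241.199.236.211  path d0:-→d1:-→d2:-→d3:-→d4:-→d5:-→d6:-→d7:H1→d8:H1→d9:-→d10:-→d11:-→d12:-→d13:-→d14:-→d15:-→d16:-→d17:-→d18:-→d19:-→d20:-→d21:-→d22:-→d23:-→d24:-→d25:-→d26:-→d27:-→d28:-→d29:-→d30:-→d31:H0  best=H0
  + 142.64.0.0/11 (H1) depth=11

== LOOKUPS ==
["H3","H0","H2","H1","H2","no-route","H2","H2","H3","H3","H4","H4","H2","H4","H5","H5","H0","H5","H1","H5","H5","H1","H0"]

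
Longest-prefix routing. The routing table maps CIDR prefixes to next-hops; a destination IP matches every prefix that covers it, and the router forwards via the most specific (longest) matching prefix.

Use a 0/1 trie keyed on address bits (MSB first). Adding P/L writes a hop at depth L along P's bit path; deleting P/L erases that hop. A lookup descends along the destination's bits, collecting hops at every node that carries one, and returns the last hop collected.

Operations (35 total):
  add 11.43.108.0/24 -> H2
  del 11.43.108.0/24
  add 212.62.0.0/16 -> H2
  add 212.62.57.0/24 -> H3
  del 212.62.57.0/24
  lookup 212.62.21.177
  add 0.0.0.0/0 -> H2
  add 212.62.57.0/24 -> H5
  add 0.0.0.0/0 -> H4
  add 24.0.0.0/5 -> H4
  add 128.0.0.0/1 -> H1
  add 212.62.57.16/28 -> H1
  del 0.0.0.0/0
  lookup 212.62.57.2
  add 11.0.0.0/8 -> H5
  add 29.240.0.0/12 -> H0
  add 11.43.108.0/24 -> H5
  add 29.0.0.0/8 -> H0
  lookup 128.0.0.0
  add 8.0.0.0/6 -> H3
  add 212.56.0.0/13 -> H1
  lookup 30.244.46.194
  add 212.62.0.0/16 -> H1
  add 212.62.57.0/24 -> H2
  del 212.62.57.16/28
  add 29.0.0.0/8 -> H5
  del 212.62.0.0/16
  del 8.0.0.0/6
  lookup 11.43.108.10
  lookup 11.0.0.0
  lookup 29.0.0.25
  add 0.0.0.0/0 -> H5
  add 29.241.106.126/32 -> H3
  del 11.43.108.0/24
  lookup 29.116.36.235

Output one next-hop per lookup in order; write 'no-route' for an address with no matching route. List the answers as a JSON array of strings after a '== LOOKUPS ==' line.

Apply in order:
  + 11.43.108.0/24 (H2) depth=24
  del 11.43.108.0/24 (clear depth 24)
  + 212.62.0.0/16 (H2) depth=16
  + 212.62.57.0/24 (H3) depth=24
  del 212.62.57.0/24 (clear depth 24)
  lookup 212.62.21.177: bits 110101000011111000 walk d0:-→d1:-→d2:-→d3:-→d4:-→d5:-→d6:-→d7:-→d8:-→d9:-→d10:-→d11:-→d12:-→d13:-→d14:-→d15:-→d16:H2→d17:-→d18:- -> H2
  + 0.0.0.0/0 (H2) depth=0
  + 212.62.57.0/24 (H5) depth=24
  + 0.0.0.0/0 (H4) depth=0
  + 24.0.0.0/5 (H4) depth=5
  + 128.0.0.0/1 (H1) depth=1
  + 212.62.57.16/28 (H1) depth=28
  del 0.0.0.0/0 (clear depth 0)
  lookup 212.62.57.2: bits 110101000011111000111001000 walk d0:-→d1:H1→d2:-→d3:-→d4:-→d5:-→d6:-→d7:-→d8:-→d9:-→d10:-→d11:-→d12:-→d13:-→d14:-→d15:-→d16:H2→d17:-→d18:-→d19:-→d20:-→d21:-→d22:-→d23:-→d24:H5→d25:-→d26:-→d27:- -> H5
  + 11.0.0.0/8 (H5) depth=8
  + 29.240.0.0/12 (H0) depth=12
  + 11.43.108.0/24 (H5) depth=24
  + 29.0.0.0/8 (H0) depth=8
  lookup 128.0.0.0: bits 1 walk d0:-→d1:H1 -> H1
  + 8.0.0.0/6 (H3) depth=6
  + 212.56.0.0/13 (H1) depth=13
  lookup 30.244.46.194: bits 000111 walk d0:-→d1:-→d2:-→d3:-→d4:-→d5:H4→d6:- -> H4
  + 212.62.0.0/16 (H1) depth=16
  + 212.62.57.0/24 (H2) depth=24
  del 212.62.57.16/28 (clear depth 28)
  + 29.0.0.0/8 (H5) depth=8
  del 212.62.0.0/16 (clear depth 16)
  del 8.0.0.0/6 (clear depth 6)
  lookup 11.43.108.10: bits 000010110010101101101100 walk d0:-→d1:-→d2:-→d3:-→d4:-→d5:-→d6:-→d7:-→d8:H5→d9:-→d10:-→d11:-→d12:-→d13:-→d14:-→d15:-→d16:-→d17:-→d18:-→d19:-→d20:-→d21:-→d22:-→d23:-→d24:H5 -> H5
  lookup 11.0.0.0: bits 0000101100 walk d0:-→d1:-→d2:-→d3:-→d4:-→d5:-→d6:-→d7:-→d8:H5→d9:-→d10:- -> H5
  lookup 29.0.0.25: bits 00011101 walk d0:-→d1:-→d2:-→d3:-→d4:-→d5:H4→d6:-→d7:-→d8:H5 -> H5
  + 0.0.0.0/0 (H5) depth=0
  + 29.241.106.126/32 (H3) depth=32
  del 11.43.108.0/24 (clear depth 24)
  lookup 29.116.36.235: bits 00011101 walk d0:H5→d1:-→d2:-→d3:-→d4:-→d5:H4→d6:-→d7:-→d8:H5 -> H5

== LOOKUPS ==
["H2","H5","H1","H4","H5","H5","H5","H5"]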